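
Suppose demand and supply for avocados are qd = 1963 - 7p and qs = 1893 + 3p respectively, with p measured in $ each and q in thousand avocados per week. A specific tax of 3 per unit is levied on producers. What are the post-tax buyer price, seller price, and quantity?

p_b = 7.9, p_s = 4.9, q = 1907.7

Producers keep p_s = p_b - 3 per unit, so supply in terms of the buyer price is qs = 1884 + 3p_b.
Set qd = qs: 1963 - 7p_b = 1884 + 3p_b, so 79 = 10p_b and p_b = 7.9.
So p_s = 4.9 and the quantity traded is q = 1963 - 7(7.9) = 1907.7.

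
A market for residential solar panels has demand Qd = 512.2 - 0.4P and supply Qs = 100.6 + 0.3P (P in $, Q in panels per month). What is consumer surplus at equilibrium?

Equating demand and supply, 512.2 - 0.4P = 100.6 + 0.3P gives 0.7P = 411.6, so P* = 588.
Then Q* = 512.2 - 0.4(588) = 277.
Demand choke price (Qd = 0): P = 512.2/0.4 = 1280.5. Consumer surplus = ½ × (1280.5 - 588) × 277 = 95911.25.

Consumer surplus = 95911.25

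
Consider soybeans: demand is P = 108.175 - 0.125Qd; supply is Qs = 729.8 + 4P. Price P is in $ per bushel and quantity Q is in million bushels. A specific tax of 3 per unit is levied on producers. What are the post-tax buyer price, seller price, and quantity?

Inverting to quantity form: Qd = 865.4 - 8P.
With a tax of 3 on producers, they supply based on the net price P_s = P_b - 3, so Qs = 717.8 + 4P_b.
Set Qd = Qs: 865.4 - 8P_b = 717.8 + 4P_b, so 147.6 = 12P_b and P_b = 12.3.
Then P_s = 12.3 - 3 = 9.3 and Q = 865.4 - 8(12.3) = 767.

P_b = 12.3, P_s = 9.3, Q = 767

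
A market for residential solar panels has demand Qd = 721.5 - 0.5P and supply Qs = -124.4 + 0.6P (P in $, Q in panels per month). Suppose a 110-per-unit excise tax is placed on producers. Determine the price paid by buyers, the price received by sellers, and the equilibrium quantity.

With a tax of 110 on producers, they supply based on the net price P_s = P_b - 110, so Qs = -190.4 + 0.6P_b.
Equate demand and the shifted supply: 721.5 - 0.5P_b = -190.4 + 0.6P_b, giving 1.1P_b = 911.9, so P_b = 829.
Then P_s = 829 - 110 = 719 and Q = 721.5 - 0.5(829) = 307.

P_b = 829, P_s = 719, Q = 307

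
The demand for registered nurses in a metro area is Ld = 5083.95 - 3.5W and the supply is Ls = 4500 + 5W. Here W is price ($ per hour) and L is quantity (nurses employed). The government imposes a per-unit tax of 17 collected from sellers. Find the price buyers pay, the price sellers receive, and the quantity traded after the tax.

With a tax of 17 on sellers, they supply based on the net price W_s = W_b - 17, so Ls = 4415 + 5W_b.
Set Ld = Ls: 5083.95 - 3.5W_b = 4415 + 5W_b, so 668.95 = 8.5W_b and W_b = 78.7.
Then W_s = 78.7 - 17 = 61.7 and L = 5083.95 - 3.5(78.7) = 4808.5.

W_b = 78.7, W_s = 61.7, L = 4808.5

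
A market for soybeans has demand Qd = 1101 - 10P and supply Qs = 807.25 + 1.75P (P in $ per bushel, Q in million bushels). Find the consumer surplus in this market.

Consumer surplus = 36210.05

At equilibrium Qd = Qs, so 1101 - 10P = 807.25 + 1.75P; collecting terms, 293.75 = 11.75P and P* = 25.
Then Q* = 1101 - 10(25) = 851.
Demand choke price (Qd = 0): P = 1101/10 = 110.1. Consumer surplus = ½ × (110.1 - 25) × 851 = 36210.05.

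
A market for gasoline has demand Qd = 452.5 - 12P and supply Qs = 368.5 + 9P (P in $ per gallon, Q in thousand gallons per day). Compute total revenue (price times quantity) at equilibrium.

Total revenue = 1618

At equilibrium Qd = Qs, so 452.5 - 12P = 368.5 + 9P; collecting terms, 84 = 21P and P* = 4.
From the demand curve, Q* = 452.5 - 12(4) = 404.5.
Total revenue = P* × Q* = 4 × 404.5 = 1618.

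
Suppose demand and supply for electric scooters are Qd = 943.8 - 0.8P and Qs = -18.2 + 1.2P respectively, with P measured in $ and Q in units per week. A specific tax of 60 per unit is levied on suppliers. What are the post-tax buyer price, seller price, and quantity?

P_b = 517, P_s = 457, Q = 530.2

The tax drives a wedge P_b - P_s = 60. Substituting P_s = P_b - 60 into supply: Qs = -90.2 + 1.2P_b.
Set Qd = Qs: 943.8 - 0.8P_b = -90.2 + 1.2P_b, so 1034 = 2P_b and P_b = 517.
Then P_s = 517 - 60 = 457 and Q = 943.8 - 0.8(517) = 530.2.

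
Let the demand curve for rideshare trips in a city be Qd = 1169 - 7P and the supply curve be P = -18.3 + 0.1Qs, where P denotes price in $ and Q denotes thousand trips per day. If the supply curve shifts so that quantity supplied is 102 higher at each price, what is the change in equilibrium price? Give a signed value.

Inverting to quantity form: Qs = 183 + 10P.
Equating demand and supply, 1169 - 7P = 183 + 10P gives 17P = 986, so P* = 58.
Plugging P* into demand: Q* = 1169 - 7(58) = 763.
After the shift, supply is Qs = 285 + 10P.
Re-solving, 17P = 884 gives P = 52 and Q = 805.
ΔP = 52 - 58 = -6.

ΔP = -6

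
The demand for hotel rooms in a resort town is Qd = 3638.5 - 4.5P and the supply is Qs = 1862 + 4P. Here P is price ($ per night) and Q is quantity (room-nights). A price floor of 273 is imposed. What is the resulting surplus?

With P fixed at 273, quantity demanded is 2410 and quantity supplied is 2954.
Surplus = Qs - Qd = 2954 - 2410 = 544.

Surplus = 544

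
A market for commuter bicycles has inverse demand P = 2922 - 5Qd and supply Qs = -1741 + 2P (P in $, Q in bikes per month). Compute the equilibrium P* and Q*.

P* = 1057, Q* = 373

Inverting to quantity form: Qd = 584.4 - 0.2P.
Equating demand and supply, 584.4 - 0.2P = -1741 + 2P gives 2.2P = 2325.4, so P* = 1057.
Substitute back: Q* = 584.4 - 0.2(1057) = 373.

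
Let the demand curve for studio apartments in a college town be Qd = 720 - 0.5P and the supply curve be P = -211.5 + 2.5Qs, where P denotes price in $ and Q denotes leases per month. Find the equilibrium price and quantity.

Inverting to quantity form: Qs = 84.6 + 0.4P.
At equilibrium Qd = Qs, so 720 - 0.5P = 84.6 + 0.4P; collecting terms, 635.4 = 0.9P and P* = 706.
Then Q* = 720 - 0.5(706) = 367.

P* = 706, Q* = 367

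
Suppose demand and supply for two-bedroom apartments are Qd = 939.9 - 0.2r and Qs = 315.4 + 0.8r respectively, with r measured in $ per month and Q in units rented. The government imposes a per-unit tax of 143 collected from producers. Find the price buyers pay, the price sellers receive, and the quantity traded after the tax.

The tax drives a wedge r_b - r_s = 143. Substituting r_s = r_b - 143 into supply: Qs = 201 + 0.8r_b.
Market clearing requires 939.9 - 0.2r_b = 201 + 0.8r_b; hence 738.9 = r_b and r_b = 738.9.
Then r_s = 738.9 - 143 = 595.9 and Q = 939.9 - 0.2(738.9) = 792.12.

r_b = 738.9, r_s = 595.9, Q = 792.12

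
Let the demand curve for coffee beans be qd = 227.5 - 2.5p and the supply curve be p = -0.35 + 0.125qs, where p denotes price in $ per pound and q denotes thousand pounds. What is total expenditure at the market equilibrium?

Solving each curve for q: qs = 2.8 + 8p.
The market clears where 227.5 - 2.5p = 2.8 + 8p. Rearranging, 10.5p = 224.7, hence p* = 21.4.
Then q* = 227.5 - 2.5(21.4) = 174.
Total expenditure = p* × q* = 21.4 × 174 = 3723.6.

Total expenditure = 3723.6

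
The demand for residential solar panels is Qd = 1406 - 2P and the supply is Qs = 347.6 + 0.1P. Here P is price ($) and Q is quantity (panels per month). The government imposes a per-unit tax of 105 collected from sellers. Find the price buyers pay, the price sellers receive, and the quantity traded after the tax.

The tax drives a wedge P_b - P_s = 105. Substituting P_s = P_b - 105 into supply: Qs = 337.1 + 0.1P_b.
Set Qd = Qs: 1406 - 2P_b = 337.1 + 0.1P_b, so 1068.9 = 2.1P_b and P_b = 509.
Then P_s = 509 - 105 = 404 and Q = 1406 - 2(509) = 388.

P_b = 509, P_s = 404, Q = 388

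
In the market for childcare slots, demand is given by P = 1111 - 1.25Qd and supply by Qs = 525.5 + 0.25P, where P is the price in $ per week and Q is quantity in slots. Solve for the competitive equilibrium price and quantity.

Rewriting in direct form: Qd = 888.8 - 0.8P.
At equilibrium Qd = Qs, so 888.8 - 0.8P = 525.5 + 0.25P; collecting terms, 363.3 = 1.05P and P* = 346.
From the demand curve, Q* = 888.8 - 0.8(346) = 612.

P* = 346, Q* = 612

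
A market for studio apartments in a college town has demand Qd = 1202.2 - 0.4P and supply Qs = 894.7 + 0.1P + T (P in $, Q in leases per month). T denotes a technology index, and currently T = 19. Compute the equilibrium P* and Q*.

P* = 577, Q* = 971.4

With T = 19, supply is Qs = 913.7 + 0.1P.
Equating demand and supply, 1202.2 - 0.4P = 913.7 + 0.1P gives 0.5P = 288.5, so P* = 577.
From the demand curve, Q* = 1202.2 - 0.4(577) = 971.4.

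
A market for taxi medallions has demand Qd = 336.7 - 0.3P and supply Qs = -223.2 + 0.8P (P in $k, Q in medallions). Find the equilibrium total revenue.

Total revenue = 93656

The market clears where 336.7 - 0.3P = -223.2 + 0.8P. Rearranging, 1.1P = 559.9, hence P* = 509.
From the demand curve, Q* = 336.7 - 0.3(509) = 184.
Total revenue = P* × Q* = 509 × 184 = 93656.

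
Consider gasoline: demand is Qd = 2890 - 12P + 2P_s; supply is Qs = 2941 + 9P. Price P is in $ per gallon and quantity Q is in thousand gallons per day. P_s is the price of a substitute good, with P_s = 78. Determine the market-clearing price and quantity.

With P_s = 78, demand is Qd = 3046 - 12P.
Set Qd = Qs: 3046 - 12P = 2941 + 9P, so 105 = 21P and P* = 5.
Then Q* = 3046 - 12(5) = 2986.

P* = 5, Q* = 2986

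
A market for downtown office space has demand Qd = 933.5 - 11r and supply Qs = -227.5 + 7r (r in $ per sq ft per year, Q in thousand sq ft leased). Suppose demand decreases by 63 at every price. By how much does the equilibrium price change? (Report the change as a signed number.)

At equilibrium Qd = Qs, so 933.5 - 11r = -227.5 + 7r; collecting terms, 1161 = 18r and r* = 64.5.
From the demand curve, Q* = 933.5 - 11(64.5) = 224.
After the shift, demand is Qd = 870.5 - 11r.
The new intersection has 1098 = 18r, i.e. r = 61, Q = 199.5.
Δr = 61 - 64.5 = -3.5.

Δr = -3.5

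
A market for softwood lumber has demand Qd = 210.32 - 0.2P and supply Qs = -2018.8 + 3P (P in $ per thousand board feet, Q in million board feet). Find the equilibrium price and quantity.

P* = 696.6, Q* = 71

Equating demand and supply, 210.32 - 0.2P = -2018.8 + 3P gives 3.2P = 2229.12, so P* = 696.6.
Then Q* = 210.32 - 0.2(696.6) = 71.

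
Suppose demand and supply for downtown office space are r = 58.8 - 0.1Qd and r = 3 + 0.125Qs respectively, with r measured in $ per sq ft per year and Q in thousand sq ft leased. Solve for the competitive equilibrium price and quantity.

r* = 34, Q* = 248

In direct form, Qd = 588 - 10r and Qs = -24 + 8r.
The market clears where 588 - 10r = -24 + 8r. Rearranging, 18r = 612, hence r* = 34.
Then Q* = 588 - 10(34) = 248.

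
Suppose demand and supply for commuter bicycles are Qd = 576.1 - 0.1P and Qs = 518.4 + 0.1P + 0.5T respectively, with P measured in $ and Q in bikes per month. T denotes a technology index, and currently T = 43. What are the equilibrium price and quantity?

P* = 181, Q* = 558

With T = 43, supply is Qs = 539.9 + 0.1P.
At equilibrium Qd = Qs, so 576.1 - 0.1P = 539.9 + 0.1P; collecting terms, 36.2 = 0.2P and P* = 181.
Then Q* = 576.1 - 0.1(181) = 558.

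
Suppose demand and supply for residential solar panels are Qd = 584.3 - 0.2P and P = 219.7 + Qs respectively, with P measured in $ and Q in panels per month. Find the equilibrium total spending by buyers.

In direct form, Qs = -219.7 + P.
Equating demand and supply, 584.3 - 0.2P = -219.7 + P gives 1.2P = 804, so P* = 670.
Plugging P* into demand: Q* = 584.3 - 0.2(670) = 450.3.
Total spending by buyers = P* × Q* = 670 × 450.3 = 301701.

Total spending by buyers = 301701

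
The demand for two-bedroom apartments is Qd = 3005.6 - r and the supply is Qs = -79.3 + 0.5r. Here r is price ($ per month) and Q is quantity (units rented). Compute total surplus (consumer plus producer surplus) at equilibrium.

Total surplus = 1350901.5

Equating demand and supply, 3005.6 - r = -79.3 + 0.5r gives 1.5r = 3084.9, so r* = 2056.6.
From the demand curve, Q* = 3005.6 - 2056.6 = 949.
Demand choke price = 3005.6; supply choke price = 158.6. CS = ½(3005.6 - 2056.6)(949) = 450300.5; PS = ½(2056.6 - 158.6)(949) = 900601. Total surplus = 1350901.5.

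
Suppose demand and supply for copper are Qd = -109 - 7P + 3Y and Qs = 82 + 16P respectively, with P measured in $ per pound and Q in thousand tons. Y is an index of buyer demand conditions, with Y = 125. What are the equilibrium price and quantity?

P* = 8, Q* = 210

With Y = 125, demand is Qd = 266 - 7P.
Set Qd = Qs: 266 - 7P = 82 + 16P, so 184 = 23P and P* = 8.
Plugging P* into demand: Q* = 266 - 7(8) = 210.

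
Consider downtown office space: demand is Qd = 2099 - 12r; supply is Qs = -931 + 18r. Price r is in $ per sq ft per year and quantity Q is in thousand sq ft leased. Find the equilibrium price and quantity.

r* = 101, Q* = 887

At equilibrium Qd = Qs, so 2099 - 12r = -931 + 18r; collecting terms, 3030 = 30r and r* = 101.
Plugging r* into demand: Q* = 2099 - 12(101) = 887.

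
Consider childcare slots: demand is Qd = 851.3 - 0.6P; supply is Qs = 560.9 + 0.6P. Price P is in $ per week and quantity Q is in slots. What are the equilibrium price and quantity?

P* = 242, Q* = 706.1

The market clears where 851.3 - 0.6P = 560.9 + 0.6P. Rearranging, 1.2P = 290.4, hence P* = 242.
Substitute back: Q* = 851.3 - 0.6(242) = 706.1.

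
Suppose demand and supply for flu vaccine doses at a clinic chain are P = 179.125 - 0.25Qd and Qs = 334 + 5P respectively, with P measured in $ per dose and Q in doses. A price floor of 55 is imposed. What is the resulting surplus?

Rewriting in direct form: Qd = 716.5 - 4P.
At P = 55: Qd = 496.5 and Qs = 609.
Surplus = Qs - Qd = 609 - 496.5 = 112.5.

Surplus = 112.5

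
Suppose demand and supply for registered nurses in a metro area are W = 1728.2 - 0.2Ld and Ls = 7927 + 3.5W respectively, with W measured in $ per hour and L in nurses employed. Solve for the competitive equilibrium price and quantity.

Inverting to quantity form: Ld = 8641 - 5W.
Equating demand and supply, 8641 - 5W = 7927 + 3.5W gives 8.5W = 714, so W* = 84.
From the demand curve, L* = 8641 - 5(84) = 8221.

W* = 84, L* = 8221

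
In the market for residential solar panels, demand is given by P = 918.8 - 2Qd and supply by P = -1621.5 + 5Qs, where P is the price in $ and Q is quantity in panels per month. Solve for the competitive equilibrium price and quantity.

P* = 193, Q* = 362.9

Rewriting in direct form: Qd = 459.4 - 0.5P and Qs = 324.3 + 0.2P.
At equilibrium Qd = Qs, so 459.4 - 0.5P = 324.3 + 0.2P; collecting terms, 135.1 = 0.7P and P* = 193.
Then Q* = 459.4 - 0.5(193) = 362.9.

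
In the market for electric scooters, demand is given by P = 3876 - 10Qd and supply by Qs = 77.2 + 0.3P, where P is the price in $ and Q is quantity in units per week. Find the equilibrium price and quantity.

P* = 776, Q* = 310

Rewriting in direct form: Qd = 387.6 - 0.1P.
Set Qd = Qs: 387.6 - 0.1P = 77.2 + 0.3P, so 310.4 = 0.4P and P* = 776.
Then Q* = 387.6 - 0.1(776) = 310.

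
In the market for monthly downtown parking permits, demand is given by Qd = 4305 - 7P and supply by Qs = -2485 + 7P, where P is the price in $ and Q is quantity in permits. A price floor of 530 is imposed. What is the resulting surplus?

Surplus = 630

At P = 530: Qd = 595 and Qs = 1225.
Surplus = Qs - Qd = 1225 - 595 = 630.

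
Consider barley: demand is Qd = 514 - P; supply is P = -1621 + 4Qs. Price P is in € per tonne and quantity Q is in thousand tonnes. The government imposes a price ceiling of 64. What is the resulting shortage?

Rewriting in direct form: Qs = 405.25 + 0.25P.
With P fixed at 64, quantity demanded is 450 and quantity supplied is 421.25.
Shortage = Qd - Qs = 450 - 421.25 = 28.75.

Shortage = 28.75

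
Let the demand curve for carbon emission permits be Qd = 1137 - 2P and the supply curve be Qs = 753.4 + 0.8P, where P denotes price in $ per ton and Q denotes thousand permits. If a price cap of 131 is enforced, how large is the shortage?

Shortage = 16.8

Evaluating both curves at the ceiling price 131 gives Qd = 875, Qs = 858.2.
Shortage = Qd - Qs = 875 - 858.2 = 16.8.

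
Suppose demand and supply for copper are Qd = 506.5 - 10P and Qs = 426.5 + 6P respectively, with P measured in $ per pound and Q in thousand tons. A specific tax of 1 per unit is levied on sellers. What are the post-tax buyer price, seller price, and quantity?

The tax drives a wedge P_b - P_s = 1. Substituting P_s = P_b - 1 into supply: Qs = 420.5 + 6P_b.
Set Qd = Qs: 506.5 - 10P_b = 420.5 + 6P_b, so 86 = 16P_b and P_b = 5.375.
So P_s = 4.375 and the quantity traded is Q = 506.5 - 10(5.375) = 452.75.

P_b = 5.375, P_s = 4.375, Q = 452.75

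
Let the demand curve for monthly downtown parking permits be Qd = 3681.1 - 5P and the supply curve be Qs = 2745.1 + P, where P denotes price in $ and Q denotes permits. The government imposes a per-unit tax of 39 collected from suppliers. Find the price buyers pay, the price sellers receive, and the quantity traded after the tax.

P_b = 162.5, P_s = 123.5, Q = 2868.6

The tax drives a wedge P_b - P_s = 39. Substituting P_s = P_b - 39 into supply: Qs = 2706.1 + P_b.
Set Qd = Qs: 3681.1 - 5P_b = 2706.1 + P_b, so 975 = 6P_b and P_b = 162.5.
Then P_s = 162.5 - 39 = 123.5 and Q = 3681.1 - 5(162.5) = 2868.6.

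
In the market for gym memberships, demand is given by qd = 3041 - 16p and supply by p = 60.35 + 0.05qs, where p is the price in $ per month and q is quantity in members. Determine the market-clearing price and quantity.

p* = 118, q* = 1153

Solving each curve for q: qs = -1207 + 20p.
The market clears where 3041 - 16p = -1207 + 20p. Rearranging, 36p = 4248, hence p* = 118.
From the demand curve, q* = 3041 - 16(118) = 1153.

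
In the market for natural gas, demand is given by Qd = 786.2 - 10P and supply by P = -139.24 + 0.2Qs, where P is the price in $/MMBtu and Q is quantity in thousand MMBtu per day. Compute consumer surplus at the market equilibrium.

Inverting to quantity form: Qs = 696.2 + 5P.
Equating demand and supply, 786.2 - 10P = 696.2 + 5P gives 15P = 90, so P* = 6.
Substitute back: Q* = 786.2 - 10(6) = 726.2.
Demand choke price (Qd = 0): P = 786.2/10 = 78.62. Consumer surplus = ½ × (78.62 - 6) × 726.2 = 26368.322.

Consumer surplus = 26368.322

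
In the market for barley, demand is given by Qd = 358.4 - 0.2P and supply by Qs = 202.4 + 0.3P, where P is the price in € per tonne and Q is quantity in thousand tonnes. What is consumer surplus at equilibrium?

Consumer surplus = 219040

Set Qd = Qs: 358.4 - 0.2P = 202.4 + 0.3P, so 156 = 0.5P and P* = 312.
Then Q* = 358.4 - 0.2(312) = 296.
Demand choke price (Qd = 0): P = 358.4/0.2 = 1792. Consumer surplus = ½ × (1792 - 312) × 296 = 219040.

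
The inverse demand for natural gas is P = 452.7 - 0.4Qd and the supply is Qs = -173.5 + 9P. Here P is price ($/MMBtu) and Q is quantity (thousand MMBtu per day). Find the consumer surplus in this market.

In direct form, Qd = 1131.75 - 2.5P.
Set Qd = Qs: 1131.75 - 2.5P = -173.5 + 9P, so 1305.25 = 11.5P and P* = 113.5.
Then Q* = 1131.75 - 2.5(113.5) = 848.
Demand choke price (Qd = 0): P = 1131.75/2.5 = 452.7. Consumer surplus = ½ × (452.7 - 113.5) × 848 = 143820.8.

Consumer surplus = 143820.8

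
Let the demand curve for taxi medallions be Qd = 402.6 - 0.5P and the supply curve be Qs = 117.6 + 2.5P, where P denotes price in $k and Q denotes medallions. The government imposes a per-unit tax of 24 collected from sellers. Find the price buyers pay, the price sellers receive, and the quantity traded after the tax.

With a tax of 24 on sellers, they supply based on the net price P_s = P_b - 24, so Qs = 57.6 + 2.5P_b.
Market clearing requires 402.6 - 0.5P_b = 57.6 + 2.5P_b; hence 345 = 3P_b and P_b = 115.
Then P_s = 115 - 24 = 91 and Q = 402.6 - 0.5(115) = 345.1.

P_b = 115, P_s = 91, Q = 345.1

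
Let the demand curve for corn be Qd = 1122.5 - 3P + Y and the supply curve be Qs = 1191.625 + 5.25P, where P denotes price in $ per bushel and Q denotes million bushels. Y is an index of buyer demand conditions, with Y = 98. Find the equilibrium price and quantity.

P* = 3.5, Q* = 1210

With Y = 98, demand is Qd = 1220.5 - 3P.
At equilibrium Qd = Qs, so 1220.5 - 3P = 1191.625 + 5.25P; collecting terms, 28.875 = 8.25P and P* = 3.5.
Plugging P* into demand: Q* = 1220.5 - 3(3.5) = 1210.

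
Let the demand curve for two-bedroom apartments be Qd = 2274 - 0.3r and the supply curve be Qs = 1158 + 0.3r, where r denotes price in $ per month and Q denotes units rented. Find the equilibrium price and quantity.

The market clears where 2274 - 0.3r = 1158 + 0.3r. Rearranging, 0.6r = 1116, hence r* = 1860.
Substitute back: Q* = 2274 - 0.3(1860) = 1716.

r* = 1860, Q* = 1716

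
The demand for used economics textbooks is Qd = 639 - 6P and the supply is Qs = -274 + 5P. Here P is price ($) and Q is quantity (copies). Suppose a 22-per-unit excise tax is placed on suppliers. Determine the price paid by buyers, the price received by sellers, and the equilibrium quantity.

P_b = 93, P_s = 71, Q = 81

With a tax of 22 on suppliers, they supply based on the net price P_s = P_b - 22, so Qs = -384 + 5P_b.
Equate demand and the shifted supply: 639 - 6P_b = -384 + 5P_b, giving 11P_b = 1023, so P_b = 93.
So P_s = 71 and the quantity traded is Q = 639 - 6(93) = 81.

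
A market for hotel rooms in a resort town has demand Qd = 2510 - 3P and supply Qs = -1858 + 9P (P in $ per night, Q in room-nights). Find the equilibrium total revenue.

Total revenue = 516152

The market clears where 2510 - 3P = -1858 + 9P. Rearranging, 12P = 4368, hence P* = 364.
From the demand curve, Q* = 2510 - 3(364) = 1418.
Total revenue = P* × Q* = 364 × 1418 = 516152.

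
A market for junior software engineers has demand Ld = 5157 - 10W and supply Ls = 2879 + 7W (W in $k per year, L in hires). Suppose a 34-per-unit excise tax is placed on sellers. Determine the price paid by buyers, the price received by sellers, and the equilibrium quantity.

The tax drives a wedge W_b - W_s = 34. Substituting W_s = W_b - 34 into supply: Ls = 2641 + 7W_b.
Equate demand and the shifted supply: 5157 - 10W_b = 2641 + 7W_b, giving 17W_b = 2516, so W_b = 148.
Then W_s = 148 - 34 = 114 and L = 5157 - 10(148) = 3677.

W_b = 148, W_s = 114, L = 3677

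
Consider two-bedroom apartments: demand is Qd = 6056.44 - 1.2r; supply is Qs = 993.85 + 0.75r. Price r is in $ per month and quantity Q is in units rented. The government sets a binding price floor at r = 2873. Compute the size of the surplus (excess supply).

Evaluating both curves at the floor price 2873 gives Qd = 2608.84, Qs = 3148.6.
Surplus = Qs - Qd = 3148.6 - 2608.84 = 539.76.

Surplus = 539.76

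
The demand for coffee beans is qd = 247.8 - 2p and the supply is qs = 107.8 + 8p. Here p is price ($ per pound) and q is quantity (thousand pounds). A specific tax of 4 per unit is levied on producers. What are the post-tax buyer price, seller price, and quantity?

Producers keep p_s = p_b - 4 per unit, so supply in terms of the buyer price is qs = 75.8 + 8p_b.
Equate demand and the shifted supply: 247.8 - 2p_b = 75.8 + 8p_b, giving 10p_b = 172, so p_b = 17.2.
So p_s = 13.2 and the quantity traded is q = 247.8 - 2(17.2) = 213.4.

p_b = 17.2, p_s = 13.2, q = 213.4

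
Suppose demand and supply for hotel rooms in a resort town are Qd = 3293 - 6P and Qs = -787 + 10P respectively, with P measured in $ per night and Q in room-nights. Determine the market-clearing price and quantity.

At equilibrium Qd = Qs, so 3293 - 6P = -787 + 10P; collecting terms, 4080 = 16P and P* = 255.
From the demand curve, Q* = 3293 - 6(255) = 1763.

P* = 255, Q* = 1763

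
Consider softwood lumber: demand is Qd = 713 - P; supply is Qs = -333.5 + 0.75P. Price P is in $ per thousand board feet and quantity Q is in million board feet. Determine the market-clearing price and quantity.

P* = 598, Q* = 115

The market clears where 713 - P = -333.5 + 0.75P. Rearranging, 1.75P = 1046.5, hence P* = 598.
From the demand curve, Q* = 713 - 598 = 115.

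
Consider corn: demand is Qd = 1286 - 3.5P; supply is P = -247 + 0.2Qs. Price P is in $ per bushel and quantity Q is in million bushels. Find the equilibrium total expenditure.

Inverting to quantity form: Qs = 1235 + 5P.
Set Qd = Qs: 1286 - 3.5P = 1235 + 5P, so 51 = 8.5P and P* = 6.
From the demand curve, Q* = 1286 - 3.5(6) = 1265.
Total expenditure = P* × Q* = 6 × 1265 = 7590.

Total expenditure = 7590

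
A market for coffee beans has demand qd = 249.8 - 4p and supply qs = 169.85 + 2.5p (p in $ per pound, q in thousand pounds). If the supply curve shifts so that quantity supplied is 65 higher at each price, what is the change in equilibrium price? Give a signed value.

Equating demand and supply, 249.8 - 4p = 169.85 + 2.5p gives 6.5p = 79.95, so p* = 12.3.
Substitute back: q* = 249.8 - 4(12.3) = 200.6.
After the shift, supply is qs = 234.85 + 2.5p.
Re-solving, 6.5p = 14.95 gives p = 2.3 and q = 240.6.
Δp = 2.3 - 12.3 = -10.

Δp = -10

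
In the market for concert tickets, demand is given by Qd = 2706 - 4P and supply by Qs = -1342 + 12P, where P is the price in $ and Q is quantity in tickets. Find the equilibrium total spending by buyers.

At equilibrium Qd = Qs, so 2706 - 4P = -1342 + 12P; collecting terms, 4048 = 16P and P* = 253.
Then Q* = 2706 - 4(253) = 1694.
Total spending by buyers = P* × Q* = 253 × 1694 = 428582.

Total spending by buyers = 428582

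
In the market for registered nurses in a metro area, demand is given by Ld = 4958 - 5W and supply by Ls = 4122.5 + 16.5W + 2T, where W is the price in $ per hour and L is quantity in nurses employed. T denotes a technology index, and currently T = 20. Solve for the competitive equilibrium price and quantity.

With T = 20, supply is Ls = 4162.5 + 16.5W.
At equilibrium Ld = Ls, so 4958 - 5W = 4162.5 + 16.5W; collecting terms, 795.5 = 21.5W and W* = 37.
Plugging W* into demand: L* = 4958 - 5(37) = 4773.

W* = 37, L* = 4773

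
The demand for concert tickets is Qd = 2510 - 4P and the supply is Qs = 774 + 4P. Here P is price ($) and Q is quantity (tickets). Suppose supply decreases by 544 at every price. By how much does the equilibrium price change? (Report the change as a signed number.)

Set Qd = Qs: 2510 - 4P = 774 + 4P, so 1736 = 8P and P* = 217.
Substitute back: Q* = 2510 - 4(217) = 1642.
After the shift, supply is Qs = 230 + 4P.
The new intersection has 2280 = 8P, i.e. P = 285, Q = 1370.
ΔP = 285 - 217 = 68.

ΔP = 68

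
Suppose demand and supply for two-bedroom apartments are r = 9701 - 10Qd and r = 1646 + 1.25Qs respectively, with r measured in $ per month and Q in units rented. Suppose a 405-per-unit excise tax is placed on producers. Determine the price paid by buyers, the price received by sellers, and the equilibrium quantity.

Solving each curve for Q: Qd = 970.1 - 0.1r and Qs = -1316.8 + 0.8r.
With a tax of 405 on producers, they supply based on the net price r_s = r_b - 405, so Qs = -1640.8 + 0.8r_b.
Equate demand and the shifted supply: 970.1 - 0.1r_b = -1640.8 + 0.8r_b, giving 0.9r_b = 2610.9, so r_b = 2901.
Then r_s = 2901 - 405 = 2496 and Q = 970.1 - 0.1(2901) = 680.

r_b = 2901, r_s = 2496, Q = 680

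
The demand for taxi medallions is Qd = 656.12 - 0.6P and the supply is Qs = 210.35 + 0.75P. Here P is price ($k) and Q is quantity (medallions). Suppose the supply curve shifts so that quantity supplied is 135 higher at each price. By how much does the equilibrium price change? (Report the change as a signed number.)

ΔP = -100

The market clears where 656.12 - 0.6P = 210.35 + 0.75P. Rearranging, 1.35P = 445.77, hence P* = 330.2.
Then Q* = 656.12 - 0.6(330.2) = 458.
After the shift, supply is Qs = 345.35 + 0.75P.
Re-solving, 1.35P = 310.77 gives P = 230.2 and Q = 518.
ΔP = 230.2 - 330.2 = -100.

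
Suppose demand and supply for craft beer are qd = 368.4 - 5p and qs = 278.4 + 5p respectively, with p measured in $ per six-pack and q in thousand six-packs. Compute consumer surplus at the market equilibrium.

At equilibrium qd = qs, so 368.4 - 5p = 278.4 + 5p; collecting terms, 90 = 10p and p* = 9.
Then q* = 368.4 - 5(9) = 323.4.
Demand choke price (qd = 0): p = 368.4/5 = 73.68. Consumer surplus = ½ × (73.68 - 9) × 323.4 = 10458.756.

Consumer surplus = 10458.756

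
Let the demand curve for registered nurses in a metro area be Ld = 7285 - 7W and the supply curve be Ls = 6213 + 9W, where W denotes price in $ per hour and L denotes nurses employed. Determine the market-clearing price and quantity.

The market clears where 7285 - 7W = 6213 + 9W. Rearranging, 16W = 1072, hence W* = 67.
From the demand curve, L* = 7285 - 7(67) = 6816.

W* = 67, L* = 6816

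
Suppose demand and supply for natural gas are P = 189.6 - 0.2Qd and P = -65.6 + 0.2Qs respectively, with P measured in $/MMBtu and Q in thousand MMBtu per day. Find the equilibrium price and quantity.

P* = 62, Q* = 638

Rewriting in direct form: Qd = 948 - 5P and Qs = 328 + 5P.
At equilibrium Qd = Qs, so 948 - 5P = 328 + 5P; collecting terms, 620 = 10P and P* = 62.
From the demand curve, Q* = 948 - 5(62) = 638.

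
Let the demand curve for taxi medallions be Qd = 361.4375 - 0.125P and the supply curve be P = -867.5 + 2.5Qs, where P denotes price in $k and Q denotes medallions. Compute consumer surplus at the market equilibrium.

Rewriting in direct form: Qs = 347 + 0.4P.
At equilibrium Qd = Qs, so 361.4375 - 0.125P = 347 + 0.4P; collecting terms, 14.4375 = 0.525P and P* = 27.5.
Substitute back: Q* = 361.4375 - 0.125(27.5) = 358.
Demand choke price (Qd = 0): P = 361.4375/0.125 = 2891.5. Consumer surplus = ½ × (2891.5 - 27.5) × 358 = 512656.

Consumer surplus = 512656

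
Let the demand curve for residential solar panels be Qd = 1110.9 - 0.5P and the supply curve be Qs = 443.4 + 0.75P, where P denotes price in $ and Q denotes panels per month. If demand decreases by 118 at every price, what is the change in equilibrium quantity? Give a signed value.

ΔQ = -70.8

Set Qd = Qs: 1110.9 - 0.5P = 443.4 + 0.75P, so 667.5 = 1.25P and P* = 534.
Plugging P* into demand: Q* = 1110.9 - 0.5(534) = 843.9.
After the shift, demand is Qd = 992.9 - 0.5P.
The new intersection has 549.5 = 1.25P, i.e. P = 439.6, Q = 773.1.
ΔQ = 773.1 - 843.9 = -70.8.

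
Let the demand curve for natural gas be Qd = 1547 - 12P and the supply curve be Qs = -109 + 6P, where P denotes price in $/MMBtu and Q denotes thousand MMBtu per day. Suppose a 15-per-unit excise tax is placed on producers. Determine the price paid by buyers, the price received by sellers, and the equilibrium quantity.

Producers keep P_s = P_b - 15 per unit, so supply in terms of the buyer price is Qs = -199 + 6P_b.
Set Qd = Qs: 1547 - 12P_b = -199 + 6P_b, so 1746 = 18P_b and P_b = 97.
Then P_s = 97 - 15 = 82 and Q = 1547 - 12(97) = 383.

P_b = 97, P_s = 82, Q = 383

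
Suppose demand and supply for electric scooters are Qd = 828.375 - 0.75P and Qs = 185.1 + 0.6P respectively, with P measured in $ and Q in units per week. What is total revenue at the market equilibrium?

The market clears where 828.375 - 0.75P = 185.1 + 0.6P. Rearranging, 1.35P = 643.275, hence P* = 476.5.
From the demand curve, Q* = 828.375 - 0.75(476.5) = 471.
Total revenue = P* × Q* = 476.5 × 471 = 224431.5.

Total revenue = 224431.5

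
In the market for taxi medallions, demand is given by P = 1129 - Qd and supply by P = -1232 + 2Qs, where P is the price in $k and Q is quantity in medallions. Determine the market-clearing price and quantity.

P* = 342, Q* = 787

Rewriting in direct form: Qd = 1129 - P and Qs = 616 + 0.5P.
Set Qd = Qs: 1129 - P = 616 + 0.5P, so 513 = 1.5P and P* = 342.
Then Q* = 1129 - 342 = 787.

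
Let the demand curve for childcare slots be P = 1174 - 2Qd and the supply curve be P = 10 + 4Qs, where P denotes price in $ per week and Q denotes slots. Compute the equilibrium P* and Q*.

P* = 786, Q* = 194

Inverting to quantity form: Qd = 587 - 0.5P and Qs = -2.5 + 0.25P.
Equating demand and supply, 587 - 0.5P = -2.5 + 0.25P gives 0.75P = 589.5, so P* = 786.
Then Q* = 587 - 0.5(786) = 194.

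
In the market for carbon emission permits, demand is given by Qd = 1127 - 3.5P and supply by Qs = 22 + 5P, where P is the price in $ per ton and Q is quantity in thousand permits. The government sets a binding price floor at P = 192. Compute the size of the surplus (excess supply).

Surplus = 527

With P fixed at 192, quantity demanded is 455 and quantity supplied is 982.
Surplus = Qs - Qd = 982 - 455 = 527.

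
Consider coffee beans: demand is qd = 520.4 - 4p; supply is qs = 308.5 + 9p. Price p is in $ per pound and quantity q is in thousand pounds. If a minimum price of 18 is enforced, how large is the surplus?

Evaluating both curves at the floor price 18 gives qd = 448.4, qs = 470.5.
Surplus = qs - qd = 470.5 - 448.4 = 22.1.

Surplus = 22.1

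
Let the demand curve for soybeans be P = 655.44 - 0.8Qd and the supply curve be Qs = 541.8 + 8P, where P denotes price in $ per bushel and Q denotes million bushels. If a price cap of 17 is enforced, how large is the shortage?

Inverting to quantity form: Qd = 819.3 - 1.25P.
With P fixed at 17, quantity demanded is 798.05 and quantity supplied is 677.8.
Shortage = Qd - Qs = 798.05 - 677.8 = 120.25.

Shortage = 120.25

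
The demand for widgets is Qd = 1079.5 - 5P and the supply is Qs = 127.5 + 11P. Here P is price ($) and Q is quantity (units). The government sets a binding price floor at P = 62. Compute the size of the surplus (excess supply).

At P = 62: Qd = 769.5 and Qs = 809.5.
Surplus = Qs - Qd = 809.5 - 769.5 = 40.

Surplus = 40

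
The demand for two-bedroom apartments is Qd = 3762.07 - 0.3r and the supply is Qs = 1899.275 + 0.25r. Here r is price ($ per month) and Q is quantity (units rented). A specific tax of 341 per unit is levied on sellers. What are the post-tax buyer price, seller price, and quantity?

r_b = 3541.9, r_s = 3200.9, Q = 2699.5

With a tax of 341 on sellers, they supply based on the net price r_s = r_b - 341, so Qs = 1814.025 + 0.25r_b.
Set Qd = Qs: 3762.07 - 0.3r_b = 1814.025 + 0.25r_b, so 1948.045 = 0.55r_b and r_b = 3541.9.
Then r_s = 3541.9 - 341 = 3200.9 and Q = 3762.07 - 0.3(3541.9) = 2699.5.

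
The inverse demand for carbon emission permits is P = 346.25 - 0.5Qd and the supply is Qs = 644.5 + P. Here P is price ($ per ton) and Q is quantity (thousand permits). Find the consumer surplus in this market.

Rewriting in direct form: Qd = 692.5 - 2P.
Set Qd = Qs: 692.5 - 2P = 644.5 + P, so 48 = 3P and P* = 16.
Plugging P* into demand: Q* = 692.5 - 2(16) = 660.5.
Demand choke price (Qd = 0): P = 692.5/2 = 346.25. Consumer surplus = ½ × (346.25 - 16) × 660.5 = 109065.0625.

Consumer surplus = 109065.0625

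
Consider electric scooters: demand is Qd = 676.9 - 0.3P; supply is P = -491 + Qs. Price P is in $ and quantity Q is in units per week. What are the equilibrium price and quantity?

Rewriting in direct form: Qs = 491 + P.
Equating demand and supply, 676.9 - 0.3P = 491 + P gives 1.3P = 185.9, so P* = 143.
Substitute back: Q* = 676.9 - 0.3(143) = 634.

P* = 143, Q* = 634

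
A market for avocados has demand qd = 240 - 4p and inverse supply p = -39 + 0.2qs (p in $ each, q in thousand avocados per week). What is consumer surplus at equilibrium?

Inverting to quantity form: qs = 195 + 5p.
Set qd = qs: 240 - 4p = 195 + 5p, so 45 = 9p and p* = 5.
From the demand curve, q* = 240 - 4(5) = 220.
Demand choke price (qd = 0): p = 240/4 = 60. Consumer surplus = ½ × (60 - 5) × 220 = 6050.

Consumer surplus = 6050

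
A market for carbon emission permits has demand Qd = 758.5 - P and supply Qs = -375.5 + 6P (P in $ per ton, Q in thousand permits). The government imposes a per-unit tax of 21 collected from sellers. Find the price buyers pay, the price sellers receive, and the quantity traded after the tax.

P_b = 180, P_s = 159, Q = 578.5

The tax drives a wedge P_b - P_s = 21. Substituting P_s = P_b - 21 into supply: Qs = -501.5 + 6P_b.
Set Qd = Qs: 758.5 - P_b = -501.5 + 6P_b, so 1260 = 7P_b and P_b = 180.
So P_s = 159 and the quantity traded is Q = 758.5 - 180 = 578.5.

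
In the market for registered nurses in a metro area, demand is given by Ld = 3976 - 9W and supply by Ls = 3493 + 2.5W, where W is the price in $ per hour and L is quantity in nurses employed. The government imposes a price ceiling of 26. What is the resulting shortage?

Evaluating both curves at the ceiling price 26 gives Ld = 3742, Ls = 3558.
Shortage = Ld - Ls = 3742 - 3558 = 184.

Shortage = 184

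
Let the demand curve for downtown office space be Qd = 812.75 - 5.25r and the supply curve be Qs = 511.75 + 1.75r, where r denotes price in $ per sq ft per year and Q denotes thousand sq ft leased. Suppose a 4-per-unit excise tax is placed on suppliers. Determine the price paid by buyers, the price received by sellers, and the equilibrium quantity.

The tax drives a wedge r_b - r_s = 4. Substituting r_s = r_b - 4 into supply: Qs = 504.75 + 1.75r_b.
Equate demand and the shifted supply: 812.75 - 5.25r_b = 504.75 + 1.75r_b, giving 7r_b = 308, so r_b = 44.
Then r_s = 44 - 4 = 40 and Q = 812.75 - 5.25(44) = 581.75.

r_b = 44, r_s = 40, Q = 581.75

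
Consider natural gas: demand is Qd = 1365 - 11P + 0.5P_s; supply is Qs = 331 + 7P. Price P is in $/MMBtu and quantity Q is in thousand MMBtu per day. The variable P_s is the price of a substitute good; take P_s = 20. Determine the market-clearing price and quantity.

P* = 58, Q* = 737

With P_s = 20, demand is Qd = 1375 - 11P.
Set Qd = Qs: 1375 - 11P = 331 + 7P, so 1044 = 18P and P* = 58.
Then Q* = 1375 - 11(58) = 737.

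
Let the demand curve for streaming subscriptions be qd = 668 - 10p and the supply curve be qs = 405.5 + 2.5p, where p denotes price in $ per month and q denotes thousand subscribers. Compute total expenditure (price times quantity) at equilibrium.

Total expenditure = 9618

Set qd = qs: 668 - 10p = 405.5 + 2.5p, so 262.5 = 12.5p and p* = 21.
Plugging p* into demand: q* = 668 - 10(21) = 458.
Total expenditure = p* × q* = 21 × 458 = 9618.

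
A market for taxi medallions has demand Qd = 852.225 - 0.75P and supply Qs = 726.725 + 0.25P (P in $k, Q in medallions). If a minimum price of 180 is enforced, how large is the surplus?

Evaluating both curves at the floor price 180 gives Qd = 717.225, Qs = 771.725.
Surplus = Qs - Qd = 771.725 - 717.225 = 54.5.

Surplus = 54.5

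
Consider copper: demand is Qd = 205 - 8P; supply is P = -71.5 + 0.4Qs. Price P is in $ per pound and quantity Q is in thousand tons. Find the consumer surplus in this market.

Inverting to quantity form: Qs = 178.75 + 2.5P.
Set Qd = Qs: 205 - 8P = 178.75 + 2.5P, so 26.25 = 10.5P and P* = 2.5.
Then Q* = 205 - 8(2.5) = 185.
Demand choke price (Qd = 0): P = 205/8 = 25.625. Consumer surplus = ½ × (25.625 - 2.5) × 185 = 2139.0625.

Consumer surplus = 2139.0625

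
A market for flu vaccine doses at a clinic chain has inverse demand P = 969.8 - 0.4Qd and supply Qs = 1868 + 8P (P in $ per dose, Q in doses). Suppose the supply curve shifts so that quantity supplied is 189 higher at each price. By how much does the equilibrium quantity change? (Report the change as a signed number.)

Solving each curve for Q: Qd = 2424.5 - 2.5P.
Set Qd = Qs: 2424.5 - 2.5P = 1868 + 8P, so 556.5 = 10.5P and P* = 53.
Then Q* = 2424.5 - 2.5(53) = 2292.
After the shift, supply is Qs = 2057 + 8P.
Re-solving, 10.5P = 367.5 gives P = 35 and Q = 2337.
ΔQ = 2337 - 2292 = 45.

ΔQ = 45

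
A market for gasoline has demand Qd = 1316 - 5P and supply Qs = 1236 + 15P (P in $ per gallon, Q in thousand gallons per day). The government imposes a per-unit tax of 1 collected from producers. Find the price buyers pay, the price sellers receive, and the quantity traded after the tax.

P_b = 4.75, P_s = 3.75, Q = 1292.25

Producers keep P_s = P_b - 1 per unit, so supply in terms of the buyer price is Qs = 1221 + 15P_b.
Set Qd = Qs: 1316 - 5P_b = 1221 + 15P_b, so 95 = 20P_b and P_b = 4.75.
Then P_s = 4.75 - 1 = 3.75 and Q = 1316 - 5(4.75) = 1292.25.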